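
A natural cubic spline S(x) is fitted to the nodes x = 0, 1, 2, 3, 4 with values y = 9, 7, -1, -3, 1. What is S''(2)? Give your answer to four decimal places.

10.2857

Put M_i = S'' at the i-th knot. Here h = (1, 1, 1, 1) and Δ = (-2, -8, -2, 4), so the interior equations h_(i-1)·M_(i-1) + 2(h_(i-1)+h_i)·M_i + h_i·M_(i+1) = 6(Δ_i − Δ_(i-1)) read
  1·M_0 + 4·M_1 + 1·M_2 = 6(Δ_1 - Δ_0) = -36
  1·M_1 + 4·M_2 + 1·M_3 = 6(Δ_2 - Δ_1) = 36
  1·M_2 + 4·M_3 + 1·M_4 = 6(Δ_3 - Δ_2) = 36
Natural end conditions: M_0 = M_4 = 0.
Hence M_0 = 0, M_1 = -81/7, M_2 = 72/7, M_3 = 45/7, M_4 = 0.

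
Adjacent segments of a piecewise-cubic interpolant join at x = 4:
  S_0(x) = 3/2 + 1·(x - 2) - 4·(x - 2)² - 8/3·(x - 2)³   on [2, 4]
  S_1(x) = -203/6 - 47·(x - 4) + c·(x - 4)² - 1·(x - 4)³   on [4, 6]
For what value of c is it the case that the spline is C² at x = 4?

-20

S_0''(x) = -8 - 16·(x - 2), so S_0''(4) = -40. On the right, S_1''(4) = 2c, so c = -20.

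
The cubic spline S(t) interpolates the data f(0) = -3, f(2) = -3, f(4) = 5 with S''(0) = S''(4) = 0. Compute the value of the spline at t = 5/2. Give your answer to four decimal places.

With σ_i denoting the second derivative at x_i, h_i = 2, 2, and Δ_i = (y_(i+1) − y_i)/h_i = 0, 4:
  2·σ_0 + 8·σ_1 + 2·σ_2 = 6(Δ_1 - Δ_0) = 24
Natural end conditions: σ_0 = σ_2 = 0.
Solving the tridiagonal system: σ_0 = 0, σ_1 = 3, σ_2 = 0.
On [2, 4], S(t) = -3 + 2·(t - 2) + 3/2·(t - 2)² - 1/4·(t - 2)³.
With (t - 2) = 1/2: S(5/2) = -53/32.

-1.6563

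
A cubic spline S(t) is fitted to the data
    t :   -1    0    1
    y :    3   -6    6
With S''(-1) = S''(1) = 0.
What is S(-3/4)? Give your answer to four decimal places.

Write M_i for S''(x_i). With h_i = 1, 1 and divided differences Δ_i = -9, 12, the continuity of S' gives the tridiagonal system
  1·M_0 + 4·M_1 + 1·M_2 = 6(Δ_1 - Δ_0) = 126
Natural end conditions: M_0 = M_2 = 0.
Solving the tridiagonal system: M_0 = 0, M_1 = 63/2, M_2 = 0.
On [-1, 0], S(t) = 3 - 57/4·(t + 1) + 0·(t + 1)² + 21/4·(t + 1)³.
With (t + 1) = 1/4: S(-3/4) = -123/256.

-0.4805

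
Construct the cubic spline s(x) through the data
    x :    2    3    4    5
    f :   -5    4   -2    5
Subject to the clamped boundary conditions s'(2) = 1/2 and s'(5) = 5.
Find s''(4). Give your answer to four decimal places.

Put M_i = s'' at the i-th knot. Here h = (1, 1, 1) and Δ = (9, -6, 7), so the interior equations h_(i-1)·M_(i-1) + 2(h_(i-1)+h_i)·M_i + h_i·M_(i+1) = 6(Δ_i − Δ_(i-1)) read
  1·M_0 + 4·M_1 + 1·M_2 = 6(Δ_1 - Δ_0) = -90
  1·M_1 + 4·M_2 + 1·M_3 = 6(Δ_2 - Δ_1) = 78
Clamped end conditions give two more equations: 2h_0·M_0 + h_0·M_1 = 6(Δ_0 - s'(2)) = 51 and h_2·M_2 + 2h_2·M_3 = 6(s'(5) - Δ_2) = -12.
Solving the tridiagonal system: M_0 = 236/5, M_1 = -217/5, M_2 = 182/5, M_3 = -121/5.

36.4000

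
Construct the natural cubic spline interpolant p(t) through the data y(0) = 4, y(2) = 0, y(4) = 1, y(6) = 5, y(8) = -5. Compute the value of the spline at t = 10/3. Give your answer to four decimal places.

With σ_i denoting the second derivative at x_i, h_i = 2, 2, 2, 2, and Δ_i = (y_(i+1) − y_i)/h_i = -2, 1/2, 2, -5:
  2·σ_0 + 8·σ_1 + 2·σ_2 = 6(Δ_1 - Δ_0) = 15
  2·σ_1 + 8·σ_2 + 2·σ_3 = 6(Δ_2 - Δ_1) = 9
  2·σ_2 + 8·σ_3 + 2·σ_4 = 6(Δ_3 - Δ_2) = -42
Natural end conditions: σ_0 = σ_4 = 0.
Solving the tridiagonal system: σ_0 = 0, σ_1 = 21/16, σ_2 = 9/4, σ_3 = -93/16, σ_4 = 0.
On [2, 4], p(t) = 0 - 9/8·(t - 2) + 21/32·(t - 2)² + 5/64·(t - 2)³.
With (t - 2) = 4/3: p(10/3) = -4/27.

-0.1481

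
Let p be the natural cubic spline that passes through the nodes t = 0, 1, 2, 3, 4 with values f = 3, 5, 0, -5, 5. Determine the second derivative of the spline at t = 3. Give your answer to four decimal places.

23.3571

Let m_i = p''(x_i). Step sizes h_i = 1, 1, 1, 1; slopes of the chords Δ_i = (y_(i+1) - y_i)/h_i = 2, -5, -5, 10.
  1·m_0 + 4·m_1 + 1·m_2 = 6(Δ_1 - Δ_0) = -42
  1·m_1 + 4·m_2 + 1·m_3 = 6(Δ_2 - Δ_1) = 0
  1·m_2 + 4·m_3 + 1·m_4 = 6(Δ_3 - Δ_2) = 90
Natural end conditions: m_0 = m_4 = 0.
Solving the tridiagonal system: m_0 = 0, m_1 = -135/14, m_2 = -24/7, m_3 = 327/14, m_4 = 0.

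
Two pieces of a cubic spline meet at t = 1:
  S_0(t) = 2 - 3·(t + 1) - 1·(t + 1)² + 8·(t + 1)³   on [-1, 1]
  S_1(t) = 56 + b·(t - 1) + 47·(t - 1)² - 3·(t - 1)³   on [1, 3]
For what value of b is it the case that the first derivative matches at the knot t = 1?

89

S_0'(t) = -3 - 2·(t + 1) + 24·(t + 1)², so S_0'(1) = 89. On the right, S_1'(1) = b, so b = 89.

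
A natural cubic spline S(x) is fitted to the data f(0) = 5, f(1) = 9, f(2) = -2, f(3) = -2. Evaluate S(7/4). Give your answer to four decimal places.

0.5688

Put M_i = S'' at the i-th knot. Here h = (1, 1, 1) and Δ = (4, -11, 0), so the interior equations h_(i-1)·M_(i-1) + 2(h_(i-1)+h_i)·M_i + h_i·M_(i+1) = 6(Δ_i − Δ_(i-1)) read
  1·M_0 + 4·M_1 + 1·M_2 = 6(Δ_1 - Δ_0) = -90
  1·M_1 + 4·M_2 + 1·M_3 = 6(Δ_2 - Δ_1) = 66
Natural end conditions: M_0 = M_3 = 0.
Hence M_0 = 0, M_1 = -142/5, M_2 = 118/5, M_3 = 0.
On [1, 2], S(x) = 9 - 82/15·(x - 1) - 71/5·(x - 1)² + 26/3·(x - 1)³.
With (x - 1) = 3/4: S(7/4) = 91/160.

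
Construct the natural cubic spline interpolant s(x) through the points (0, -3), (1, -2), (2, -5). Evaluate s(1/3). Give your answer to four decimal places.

-2.3704

Put σ_i = s'' at the i-th knot. Here h = (1, 1) and Δ = (1, -3), so the interior equations h_(i-1)·σ_(i-1) + 2(h_(i-1)+h_i)·σ_i + h_i·σ_(i+1) = 6(Δ_i − Δ_(i-1)) read
  1·σ_0 + 4·σ_1 + 1·σ_2 = 6(Δ_1 - Δ_0) = -24
Natural end conditions: σ_0 = σ_2 = 0.
Hence σ_0 = 0, σ_1 = -6, σ_2 = 0.
On [0, 1], s(x) = -3 + 2·x + 0·x² - 1·x³.
With x = 1/3: s(1/3) = -64/27.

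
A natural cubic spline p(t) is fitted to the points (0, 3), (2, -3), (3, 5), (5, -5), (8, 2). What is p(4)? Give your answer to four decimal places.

2.5000

Write σ_i for p''(x_i). With h_i = 2, 1, 2, 3 and divided differences Δ_i = -3, 8, -5, 7/3, the continuity of p' gives the tridiagonal system
  2·σ_0 + 6·σ_1 + 1·σ_2 = 6(Δ_1 - Δ_0) = 66
  1·σ_1 + 6·σ_2 + 2·σ_3 = 6(Δ_2 - Δ_1) = -78
  2·σ_2 + 10·σ_3 + 3·σ_4 = 6(Δ_3 - Δ_2) = 44
Natural end conditions: σ_0 = σ_4 = 0.
Hence σ_0 = 0, σ_1 = 14, σ_2 = -18, σ_3 = 8, σ_4 = 0.
On [3, 5], p(t) = 5 + 13/3·(t - 3) - 9·(t - 3)² + 13/6·(t - 3)³.
With (t - 3) = 1: p(4) = 5/2.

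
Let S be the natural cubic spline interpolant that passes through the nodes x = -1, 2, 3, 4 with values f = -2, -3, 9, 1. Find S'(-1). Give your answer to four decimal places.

Write M_i for S''(x_i). With h_i = 3, 1, 1 and divided differences Δ_i = -1/3, 12, -8, the continuity of S' gives the tridiagonal system
  3·M_0 + 8·M_1 + 1·M_2 = 6(Δ_1 - Δ_0) = 74
  1·M_1 + 4·M_2 + 1·M_3 = 6(Δ_2 - Δ_1) = -120
Natural end conditions: M_0 = M_3 = 0.
Solving: M_0 = 0, M_1 = 416/31, M_2 = -1034/31, M_3 = 0.
On [-1, 2], S'(x) = b_0 + 2c_0·(x + 1) + 3d_0·(x + 1)² with b_0 = Δ_0 - h_0(2M_0 + M_1)/6 = -655/93, c_0 = M_0/2 = 0, d_0 = (M_1 - M_0)/(6h_0) = 208/279. So S'(-1) = -655/93.

-7.0430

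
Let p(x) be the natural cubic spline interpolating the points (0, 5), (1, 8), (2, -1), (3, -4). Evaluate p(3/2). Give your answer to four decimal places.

3.9500

With σ_i denoting the second derivative at x_i, h_i = 1, 1, 1, and Δ_i = (y_(i+1) − y_i)/h_i = 3, -9, -3:
  1·σ_0 + 4·σ_1 + 1·σ_2 = 6(Δ_1 - Δ_0) = -72
  1·σ_1 + 4·σ_2 + 1·σ_3 = 6(Δ_2 - Δ_1) = 36
Natural end conditions: σ_0 = σ_3 = 0.
Hence σ_0 = 0, σ_1 = -108/5, σ_2 = 72/5, σ_3 = 0.
On [1, 2], p(x) = 8 - 21/5·(x - 1) - 54/5·(x - 1)² + 6·(x - 1)³.
With (x - 1) = 1/2: p(3/2) = 79/20.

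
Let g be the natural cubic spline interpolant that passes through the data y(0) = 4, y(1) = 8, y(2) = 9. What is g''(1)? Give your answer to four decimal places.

-4.5000

Write M_i for g''(x_i). With h_i = 1, 1 and divided differences Δ_i = 4, 1, the continuity of g' gives the tridiagonal system
  1·M_0 + 4·M_1 + 1·M_2 = 6(Δ_1 - Δ_0) = -18
Natural end conditions: M_0 = M_2 = 0.
Forward elimination and back-substitution give M_0 = 0, M_1 = -9/2, M_2 = 0.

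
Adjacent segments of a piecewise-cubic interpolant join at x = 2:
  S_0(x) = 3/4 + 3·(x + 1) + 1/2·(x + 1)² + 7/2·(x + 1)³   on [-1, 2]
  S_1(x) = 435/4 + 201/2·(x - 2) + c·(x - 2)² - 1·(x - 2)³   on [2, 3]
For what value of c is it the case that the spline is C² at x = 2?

S_0''(x) = 1 + 21·(x + 1), so S_0''(2) = 64. On the right, S_1''(2) = 2c, so c = 32.

32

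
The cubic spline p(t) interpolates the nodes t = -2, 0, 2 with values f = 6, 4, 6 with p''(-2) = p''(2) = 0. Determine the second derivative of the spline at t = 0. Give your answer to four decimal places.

1.5000

With M_i denoting the second derivative at x_i, h_i = 2, 2, and Δ_i = (y_(i+1) − y_i)/h_i = -1, 1:
  2·M_0 + 8·M_1 + 2·M_2 = 6(Δ_1 - Δ_0) = 12
Natural end conditions: M_0 = M_2 = 0.
Forward elimination and back-substitution give M_0 = 0, M_1 = 3/2, M_2 = 0.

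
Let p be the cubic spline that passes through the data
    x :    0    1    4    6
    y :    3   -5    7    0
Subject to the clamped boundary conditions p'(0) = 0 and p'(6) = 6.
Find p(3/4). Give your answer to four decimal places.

With M_i denoting the second derivative at x_i, h_i = 1, 3, 2, and Δ_i = (y_(i+1) − y_i)/h_i = -8, 4, -7/2:
  1·M_0 + 8·M_1 + 3·M_2 = 6(Δ_1 - Δ_0) = 72
  3·M_1 + 10·M_2 + 2·M_3 = 6(Δ_2 - Δ_1) = -45
Clamped end conditions give two more equations: 2h_0·M_0 + h_0·M_1 = 6(Δ_0 - p'(0)) = -48 and h_2·M_2 + 2h_2·M_3 = 6(p'(6) - Δ_2) = 57.
Solving: M_0 = -865/26, M_1 = 241/13, M_2 = -373/26, M_3 = 557/26.
On [0, 1], p(x) = 3 + 0·x - 865/52·x² + 449/52·x³.
With x = 3/4: p(3/4) = -9033/3328.

-2.7142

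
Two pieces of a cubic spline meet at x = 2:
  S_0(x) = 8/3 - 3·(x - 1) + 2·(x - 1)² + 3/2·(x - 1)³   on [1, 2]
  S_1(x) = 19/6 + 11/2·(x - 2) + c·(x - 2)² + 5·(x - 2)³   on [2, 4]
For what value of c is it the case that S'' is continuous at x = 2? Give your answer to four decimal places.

6.5000

S_0''(x) = 4 + 9·(x - 1), so S_0''(2) = 13. On the right, S_1''(2) = 2c, so c = 13/2.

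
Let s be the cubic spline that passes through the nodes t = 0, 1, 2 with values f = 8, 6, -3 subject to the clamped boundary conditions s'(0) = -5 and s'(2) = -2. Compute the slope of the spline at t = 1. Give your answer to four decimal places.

-6.5000

With m_i denoting the second derivative at x_i, h_i = 1, 1, and Δ_i = (y_(i+1) − y_i)/h_i = -2, -9:
  1·m_0 + 4·m_1 + 1·m_2 = 6(Δ_1 - Δ_0) = -42
Clamped end conditions give two more equations: 2h_0·m_0 + h_0·m_1 = 6(Δ_0 - s'(0)) = 18 and h_1·m_1 + 2h_1·m_2 = 6(s'(2) - Δ_1) = 42.
Hence m_0 = 21, m_1 = -24, m_2 = 33.
On [1, 2], s'(t) = b_1 + 2c_1·(t - 1) + 3d_1·(t - 1)² with b_1 = Δ_1 - h_1(2m_1 + m_2)/6 = -13/2, c_1 = m_1/2 = -12, d_1 = (m_2 - m_1)/(6h_1) = 19/2. So s'(1) = -13/2.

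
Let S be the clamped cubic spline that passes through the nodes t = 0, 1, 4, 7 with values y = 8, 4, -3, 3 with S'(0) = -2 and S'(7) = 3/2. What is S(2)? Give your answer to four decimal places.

-0.0227

With M_i denoting the second derivative at x_i, h_i = 1, 3, 3, and Δ_i = (y_(i+1) − y_i)/h_i = -4, -7/3, 2:
  1·M_0 + 8·M_1 + 3·M_2 = 6(Δ_1 - Δ_0) = 10
  3·M_1 + 12·M_2 + 3·M_3 = 6(Δ_2 - Δ_1) = 26
Clamped end conditions give two more equations: 2h_0·M_0 + h_0·M_1 = 6(Δ_0 - S'(0)) = -12 and h_2·M_2 + 2h_2·M_3 = 6(S'(7) - Δ_2) = -3.
Forward elimination and back-substitution give M_0 = -205/31, M_1 = 38/31, M_2 = 211/93, M_3 = -152/93.
On [1, 4], S(t) = 4 - 291/62·(t - 1) + 19/31·(t - 1)² + 97/1674·(t - 1)³.
With (t - 1) = 1: S(2) = -19/837.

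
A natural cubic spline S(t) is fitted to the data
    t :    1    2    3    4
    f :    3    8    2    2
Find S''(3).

14

Let m_i = S''(x_i). Step sizes h_i = 1, 1, 1; slopes of the chords Δ_i = (y_(i+1) - y_i)/h_i = 5, -6, 0.
  1·m_0 + 4·m_1 + 1·m_2 = 6(Δ_1 - Δ_0) = -66
  1·m_1 + 4·m_2 + 1·m_3 = 6(Δ_2 - Δ_1) = 36
Natural end conditions: m_0 = m_3 = 0.
Forward elimination and back-substitution give m_0 = 0, m_1 = -20, m_2 = 14, m_3 = 0.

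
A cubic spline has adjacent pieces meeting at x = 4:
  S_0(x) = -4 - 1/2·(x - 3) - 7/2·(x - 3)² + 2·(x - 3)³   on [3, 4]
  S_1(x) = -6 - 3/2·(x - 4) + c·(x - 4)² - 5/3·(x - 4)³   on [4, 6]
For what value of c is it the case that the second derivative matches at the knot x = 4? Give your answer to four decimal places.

S_0''(x) = -7 + 12·(x - 3), so S_0''(4) = 5. On the right, S_1''(4) = 2c, so c = 5/2.

2.5000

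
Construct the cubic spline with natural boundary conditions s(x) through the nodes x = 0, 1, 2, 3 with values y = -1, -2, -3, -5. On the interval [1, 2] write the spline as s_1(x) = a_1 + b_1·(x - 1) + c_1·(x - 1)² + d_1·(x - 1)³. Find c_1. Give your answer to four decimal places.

0.2000

Let m_i = s''(x_i). Step sizes h_i = 1, 1, 1; slopes of the chords Δ_i = (y_(i+1) - y_i)/h_i = -1, -1, -2.
  1·m_0 + 4·m_1 + 1·m_2 = 6(Δ_1 - Δ_0) = 0
  1·m_1 + 4·m_2 + 1·m_3 = 6(Δ_2 - Δ_1) = -6
Natural end conditions: m_0 = m_3 = 0.
Solving the tridiagonal system: m_0 = 0, m_1 = 2/5, m_2 = -8/5, m_3 = 0.
On [1, 2], with s_1(x) = a_1 + b_1·(x - 1) + c_1·(x - 1)² + d_1·(x - 1)³: c_1 = m_1/2 = 1/5, d_1 = (m_2 - m_1)/(6h_1) = -1/3, b_1 = Δ_1 - h_1(2m_1 + m_2)/6 = -13/15.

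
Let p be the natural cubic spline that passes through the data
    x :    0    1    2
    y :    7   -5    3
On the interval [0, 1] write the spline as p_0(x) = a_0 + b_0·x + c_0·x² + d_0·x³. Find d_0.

5

With M_i denoting the second derivative at x_i, h_i = 1, 1, and Δ_i = (y_(i+1) − y_i)/h_i = -12, 8:
  1·M_0 + 4·M_1 + 1·M_2 = 6(Δ_1 - Δ_0) = 120
Natural end conditions: M_0 = M_2 = 0.
Solving: M_0 = 0, M_1 = 30, M_2 = 0.
On [0, 1], with p_0(x) = a_0 + b_0·x + c_0·x² + d_0·x³: c_0 = M_0/2 = 0, d_0 = (M_1 - M_0)/(6h_0) = 5, b_0 = Δ_0 - h_0(2M_0 + M_1)/6 = -17.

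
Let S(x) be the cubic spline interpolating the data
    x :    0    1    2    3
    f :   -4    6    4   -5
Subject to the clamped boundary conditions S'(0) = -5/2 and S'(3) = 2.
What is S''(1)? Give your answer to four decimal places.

Put M_i = S'' at the i-th knot. Here h = (1, 1, 1) and Δ = (10, -2, -9), so the interior equations h_(i-1)·M_(i-1) + 2(h_(i-1)+h_i)·M_i + h_i·M_(i+1) = 6(Δ_i − Δ_(i-1)) read
  1·M_0 + 4·M_1 + 1·M_2 = 6(Δ_1 - Δ_0) = -72
  1·M_1 + 4·M_2 + 1·M_3 = 6(Δ_2 - Δ_1) = -42
Clamped end conditions give two more equations: 2h_0·M_0 + h_0·M_1 = 6(Δ_0 - S'(0)) = 75 and h_2·M_2 + 2h_2·M_3 = 6(S'(3) - Δ_2) = 66.
Forward elimination and back-substitution give M_0 = 256/5, M_1 = -137/5, M_2 = -68/5, M_3 = 199/5.

-27.4000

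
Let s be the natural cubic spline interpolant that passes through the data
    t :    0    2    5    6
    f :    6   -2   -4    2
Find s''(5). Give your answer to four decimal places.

Write m_i for s''(x_i). With h_i = 2, 3, 1 and divided differences Δ_i = -4, -2/3, 6, the continuity of s' gives the tridiagonal system
  2·m_0 + 10·m_1 + 3·m_2 = 6(Δ_1 - Δ_0) = 20
  3·m_1 + 8·m_2 + 1·m_3 = 6(Δ_2 - Δ_1) = 40
Natural end conditions: m_0 = m_3 = 0.
Solving: m_0 = 0, m_1 = 40/71, m_2 = 340/71, m_3 = 0.

4.7887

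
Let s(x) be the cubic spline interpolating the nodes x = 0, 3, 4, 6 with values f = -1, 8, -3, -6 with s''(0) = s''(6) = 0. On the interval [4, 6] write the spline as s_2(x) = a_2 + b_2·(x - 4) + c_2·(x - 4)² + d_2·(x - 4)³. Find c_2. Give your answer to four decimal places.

5.7447

Write σ_i for s''(x_i). With h_i = 3, 1, 2 and divided differences Δ_i = 3, -11, -3/2, the continuity of s' gives the tridiagonal system
  3·σ_0 + 8·σ_1 + 1·σ_2 = 6(Δ_1 - Δ_0) = -84
  1·σ_1 + 6·σ_2 + 2·σ_3 = 6(Δ_2 - Δ_1) = 57
Natural end conditions: σ_0 = σ_3 = 0.
Hence σ_0 = 0, σ_1 = -561/47, σ_2 = 540/47, σ_3 = 0.
On [4, 6], with s_2(x) = a_2 + b_2·(x - 4) + c_2·(x - 4)² + d_2·(x - 4)³: c_2 = σ_2/2 = 270/47, d_2 = (σ_3 - σ_2)/(6h_2) = -45/47, b_2 = Δ_2 - h_2(2σ_2 + σ_3)/6 = -861/94.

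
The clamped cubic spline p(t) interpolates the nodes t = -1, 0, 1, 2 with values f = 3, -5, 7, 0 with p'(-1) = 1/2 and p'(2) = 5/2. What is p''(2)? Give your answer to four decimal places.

With M_i denoting the second derivative at x_i, h_i = 1, 1, 1, and Δ_i = (y_(i+1) − y_i)/h_i = -8, 12, -7:
  1·M_0 + 4·M_1 + 1·M_2 = 6(Δ_1 - Δ_0) = 120
  1·M_1 + 4·M_2 + 1·M_3 = 6(Δ_2 - Δ_1) = -114
Clamped end conditions give two more equations: 2h_0·M_0 + h_0·M_1 = 6(Δ_0 - p'(-1)) = -51 and h_2·M_2 + 2h_2·M_3 = 6(p'(2) - Δ_2) = 57.
Hence M_0 = -817/15, M_1 = 869/15, M_2 = -859/15, M_3 = 857/15.

57.1333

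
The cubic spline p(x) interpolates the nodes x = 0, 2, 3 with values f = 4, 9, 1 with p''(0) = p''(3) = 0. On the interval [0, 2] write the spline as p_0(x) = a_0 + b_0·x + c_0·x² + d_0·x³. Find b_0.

6

Write σ_i for p''(x_i). With h_i = 2, 1 and divided differences Δ_i = 5/2, -8, the continuity of p' gives the tridiagonal system
  2·σ_0 + 6·σ_1 + 1·σ_2 = 6(Δ_1 - Δ_0) = -63
Natural end conditions: σ_0 = σ_2 = 0.
Forward elimination and back-substitution give σ_0 = 0, σ_1 = -21/2, σ_2 = 0.
On [0, 2], with p_0(x) = a_0 + b_0·x + c_0·x² + d_0·x³: c_0 = σ_0/2 = 0, d_0 = (σ_1 - σ_0)/(6h_0) = -7/8, b_0 = Δ_0 - h_0(2σ_0 + σ_1)/6 = 6.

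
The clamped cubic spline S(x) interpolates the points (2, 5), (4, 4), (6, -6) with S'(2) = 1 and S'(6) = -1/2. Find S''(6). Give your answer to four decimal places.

9.7500

Let M_i = S''(x_i). Step sizes h_i = 2, 2; slopes of the chords Δ_i = (y_(i+1) - y_i)/h_i = -1/2, -5.
  2·M_0 + 8·M_1 + 2·M_2 = 6(Δ_1 - Δ_0) = -27
Clamped end conditions give two more equations: 2h_0·M_0 + h_0·M_1 = 6(Δ_0 - S'(2)) = -9 and h_1·M_1 + 2h_1·M_2 = 6(S'(6) - Δ_1) = 27.
Hence M_0 = 3/4, M_1 = -6, M_2 = 39/4.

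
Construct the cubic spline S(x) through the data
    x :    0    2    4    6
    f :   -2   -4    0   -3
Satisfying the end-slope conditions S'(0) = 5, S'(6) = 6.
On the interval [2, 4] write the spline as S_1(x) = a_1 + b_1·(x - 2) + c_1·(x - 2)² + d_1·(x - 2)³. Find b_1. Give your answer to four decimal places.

-0.2333

Put M_i = S'' at the i-th knot. Here h = (2, 2, 2) and Δ = (-1, 2, -3/2), so the interior equations h_(i-1)·M_(i-1) + 2(h_(i-1)+h_i)·M_i + h_i·M_(i+1) = 6(Δ_i − Δ_(i-1)) read
  2·M_0 + 8·M_1 + 2·M_2 = 6(Δ_1 - Δ_0) = 18
  2·M_1 + 8·M_2 + 2·M_3 = 6(Δ_2 - Δ_1) = -21
Clamped end conditions give two more equations: 2h_0·M_0 + h_0·M_1 = 6(Δ_0 - S'(0)) = -36 and h_2·M_2 + 2h_2·M_3 = 6(S'(6) - Δ_2) = 45.
Hence M_0 = -383/30, M_1 = 113/15, M_2 = -251/30, M_3 = 463/30.
On [2, 4], with S_1(x) = a_1 + b_1·(x - 2) + c_1·(x - 2)² + d_1·(x - 2)³: c_1 = M_1/2 = 113/30, d_1 = (M_2 - M_1)/(6h_1) = -53/40, b_1 = Δ_1 - h_1(2M_1 + M_2)/6 = -7/30.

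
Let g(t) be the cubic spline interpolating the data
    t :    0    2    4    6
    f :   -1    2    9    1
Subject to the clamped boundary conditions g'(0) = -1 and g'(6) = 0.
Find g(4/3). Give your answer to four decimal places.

-0.2198

Write M_i for g''(x_i). With h_i = 2, 2, 2 and divided differences Δ_i = 3/2, 7/2, -4, the continuity of g' gives the tridiagonal system
  2·M_0 + 8·M_1 + 2·M_2 = 6(Δ_1 - Δ_0) = 12
  2·M_1 + 8·M_2 + 2·M_3 = 6(Δ_2 - Δ_1) = -45
Clamped end conditions give two more equations: 2h_0·M_0 + h_0·M_1 = 6(Δ_0 - g'(0)) = 15 and h_2·M_2 + 2h_2·M_3 = 6(g'(6) - Δ_2) = 24.
Solving the tridiagonal system: M_0 = 32/15, M_1 = 97/30, M_2 = -136/15, M_3 = 158/15.
On [0, 2], g(t) = -1 - 1·t + 16/15·t² + 11/120·t³.
With t = 4/3: g(4/3) = -89/405.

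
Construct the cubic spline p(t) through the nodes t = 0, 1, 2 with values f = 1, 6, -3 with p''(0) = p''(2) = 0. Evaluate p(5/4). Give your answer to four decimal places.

4.8984

With m_i denoting the second derivative at x_i, h_i = 1, 1, and Δ_i = (y_(i+1) − y_i)/h_i = 5, -9:
  1·m_0 + 4·m_1 + 1·m_2 = 6(Δ_1 - Δ_0) = -84
Natural end conditions: m_0 = m_2 = 0.
Hence m_0 = 0, m_1 = -21, m_2 = 0.
On [1, 2], p(t) = 6 - 2·(t - 1) - 21/2·(t - 1)² + 7/2·(t - 1)³.
With (t - 1) = 1/4: p(5/4) = 627/128.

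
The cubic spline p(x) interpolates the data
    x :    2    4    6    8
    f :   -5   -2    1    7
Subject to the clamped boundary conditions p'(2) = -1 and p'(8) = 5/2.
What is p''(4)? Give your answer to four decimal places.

-1.6333

Write σ_i for p''(x_i). With h_i = 2, 2, 2 and divided differences Δ_i = 3/2, 3/2, 3, the continuity of p' gives the tridiagonal system
  2·σ_0 + 8·σ_1 + 2·σ_2 = 6(Δ_1 - Δ_0) = 0
  2·σ_1 + 8·σ_2 + 2·σ_3 = 6(Δ_2 - Δ_1) = 9
Clamped end conditions give two more equations: 2h_0·σ_0 + h_0·σ_1 = 6(Δ_0 - p'(2)) = 15 and h_2·σ_2 + 2h_2·σ_3 = 6(p'(8) - Δ_2) = -3.
Hence σ_0 = 137/30, σ_1 = -49/30, σ_2 = 59/30, σ_3 = -26/15.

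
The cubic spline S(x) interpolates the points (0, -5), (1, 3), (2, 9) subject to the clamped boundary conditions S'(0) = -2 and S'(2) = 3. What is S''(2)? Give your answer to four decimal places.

Put M_i = S'' at the i-th knot. Here h = (1, 1) and Δ = (8, 6), so the interior equations h_(i-1)·M_(i-1) + 2(h_(i-1)+h_i)·M_i + h_i·M_(i+1) = 6(Δ_i − Δ_(i-1)) read
  1·M_0 + 4·M_1 + 1·M_2 = 6(Δ_1 - Δ_0) = -12
Clamped end conditions give two more equations: 2h_0·M_0 + h_0·M_1 = 6(Δ_0 - S'(0)) = 60 and h_1·M_1 + 2h_1·M_2 = 6(S'(2) - Δ_1) = -18.
Hence M_0 = 71/2, M_1 = -11, M_2 = -7/2.

-3.5000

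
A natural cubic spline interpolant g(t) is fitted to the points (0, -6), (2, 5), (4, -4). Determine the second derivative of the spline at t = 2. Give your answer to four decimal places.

Let M_i = g''(x_i). Step sizes h_i = 2, 2; slopes of the chords Δ_i = (y_(i+1) - y_i)/h_i = 11/2, -9/2.
  2·M_0 + 8·M_1 + 2·M_2 = 6(Δ_1 - Δ_0) = -60
Natural end conditions: M_0 = M_2 = 0.
Solving the tridiagonal system: M_0 = 0, M_1 = -15/2, M_2 = 0.

-7.5000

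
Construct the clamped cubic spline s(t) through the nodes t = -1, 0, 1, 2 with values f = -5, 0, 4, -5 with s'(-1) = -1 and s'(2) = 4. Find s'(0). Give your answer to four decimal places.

Write M_i for s''(x_i). With h_i = 1, 1, 1 and divided differences Δ_i = 5, 4, -9, the continuity of s' gives the tridiagonal system
  1·M_0 + 4·M_1 + 1·M_2 = 6(Δ_1 - Δ_0) = -6
  1·M_1 + 4·M_2 + 1·M_3 = 6(Δ_2 - Δ_1) = -78
Clamped end conditions give two more equations: 2h_0·M_0 + h_0·M_1 = 6(Δ_0 - s'(-1)) = 36 and h_2·M_2 + 2h_2·M_3 = 6(s'(2) - Δ_2) = 78.
Solving: M_0 = 248/15, M_1 = 44/15, M_2 = -514/15, M_3 = 842/15.
On [0, 1], s'(t) = b_1 + 2c_1·t + 3d_1·t² with b_1 = Δ_1 - h_1(2M_1 + M_2)/6 = 131/15, c_1 = M_1/2 = 22/15, d_1 = (M_2 - M_1)/(6h_1) = -31/5. So s'(0) = 131/15.

8.7333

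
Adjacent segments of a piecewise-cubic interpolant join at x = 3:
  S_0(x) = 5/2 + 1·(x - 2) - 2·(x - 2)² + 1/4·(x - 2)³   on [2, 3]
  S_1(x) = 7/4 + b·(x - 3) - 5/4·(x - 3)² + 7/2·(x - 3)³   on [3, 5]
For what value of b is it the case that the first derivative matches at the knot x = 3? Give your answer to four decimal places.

S_0'(x) = 1 - 4·(x - 2) + 3/4·(x - 2)², so S_0'(3) = -9/4. On the right, S_1'(3) = b, so b = -9/4.

-2.2500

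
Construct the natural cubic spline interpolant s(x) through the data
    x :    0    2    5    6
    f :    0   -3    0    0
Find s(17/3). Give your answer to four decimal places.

Put σ_i = s'' at the i-th knot. Here h = (2, 3, 1) and Δ = (-3/2, 1, 0), so the interior equations h_(i-1)·σ_(i-1) + 2(h_(i-1)+h_i)·σ_i + h_i·σ_(i+1) = 6(Δ_i − Δ_(i-1)) read
  2·σ_0 + 10·σ_1 + 3·σ_2 = 6(Δ_1 - Δ_0) = 15
  3·σ_1 + 8·σ_2 + 1·σ_3 = 6(Δ_2 - Δ_1) = -6
Natural end conditions: σ_0 = σ_3 = 0.
Hence σ_0 = 0, σ_1 = 138/71, σ_2 = -105/71, σ_3 = 0.
On [5, 6], s(x) = 0 + 35/71·(x - 5) - 105/142·(x - 5)² + 35/142·(x - 5)³.
With (x - 5) = 2/3: s(17/3) = 140/1917.

0.0730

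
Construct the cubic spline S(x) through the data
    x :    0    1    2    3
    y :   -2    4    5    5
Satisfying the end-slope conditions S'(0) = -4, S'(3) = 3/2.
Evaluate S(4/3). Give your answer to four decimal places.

Write M_i for S''(x_i). With h_i = 1, 1, 1 and divided differences Δ_i = 6, 1, 0, the continuity of S' gives the tridiagonal system
  1·M_0 + 4·M_1 + 1·M_2 = 6(Δ_1 - Δ_0) = -30
  1·M_1 + 4·M_2 + 1·M_3 = 6(Δ_2 - Δ_1) = -6
Clamped end conditions give two more equations: 2h_0·M_0 + h_0·M_1 = 6(Δ_0 - S'(0)) = 60 and h_2·M_2 + 2h_2·M_3 = 6(S'(3) - Δ_2) = 9.
Forward elimination and back-substitution give M_0 = 583/15, M_1 = -266/15, M_2 = 31/15, M_3 = 52/15.
On [1, 2], S(x) = 4 + 197/30·(x - 1) - 133/15·(x - 1)² + 33/10·(x - 1)³.
With (x - 1) = 1/3: S(4/3) = 719/135.

5.3259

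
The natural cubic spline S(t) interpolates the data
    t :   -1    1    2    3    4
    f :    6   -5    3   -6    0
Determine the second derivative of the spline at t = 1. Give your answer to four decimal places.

Let M_i = S''(x_i). Step sizes h_i = 2, 1, 1, 1; slopes of the chords Δ_i = (y_(i+1) - y_i)/h_i = -11/2, 8, -9, 6.
  2·M_0 + 6·M_1 + 1·M_2 = 6(Δ_1 - Δ_0) = 81
  1·M_1 + 4·M_2 + 1·M_3 = 6(Δ_2 - Δ_1) = -102
  1·M_2 + 4·M_3 + 1·M_4 = 6(Δ_3 - Δ_2) = 90
Natural end conditions: M_0 = M_4 = 0.
Solving: M_0 = 0, M_1 = 1713/86, M_2 = -1656/43, M_3 = 2763/86, M_4 = 0.

19.9186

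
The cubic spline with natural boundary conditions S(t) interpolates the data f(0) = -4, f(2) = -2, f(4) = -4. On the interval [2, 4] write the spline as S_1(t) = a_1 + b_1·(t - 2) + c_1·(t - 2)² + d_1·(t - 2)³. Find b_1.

0

With σ_i denoting the second derivative at x_i, h_i = 2, 2, and Δ_i = (y_(i+1) − y_i)/h_i = 1, -1:
  2·σ_0 + 8·σ_1 + 2·σ_2 = 6(Δ_1 - Δ_0) = -12
Natural end conditions: σ_0 = σ_2 = 0.
Solving: σ_0 = 0, σ_1 = -3/2, σ_2 = 0.
On [2, 4], with S_1(t) = a_1 + b_1·(t - 2) + c_1·(t - 2)² + d_1·(t - 2)³: c_1 = σ_1/2 = -3/4, d_1 = (σ_2 - σ_1)/(6h_1) = 1/8, b_1 = Δ_1 - h_1(2σ_1 + σ_2)/6 = 0.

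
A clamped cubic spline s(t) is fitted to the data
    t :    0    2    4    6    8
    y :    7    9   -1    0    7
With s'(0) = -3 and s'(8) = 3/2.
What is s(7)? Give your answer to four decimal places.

4.0290

Put σ_i = s'' at the i-th knot. Here h = (2, 2, 2, 2) and Δ = (1, -5, 1/2, 7/2), so the interior equations h_(i-1)·σ_(i-1) + 2(h_(i-1)+h_i)·σ_i + h_i·σ_(i+1) = 6(Δ_i − Δ_(i-1)) read
  2·σ_0 + 8·σ_1 + 2·σ_2 = 6(Δ_1 - Δ_0) = -36
  2·σ_1 + 8·σ_2 + 2·σ_3 = 6(Δ_2 - Δ_1) = 33
  2·σ_2 + 8·σ_3 + 2·σ_4 = 6(Δ_3 - Δ_2) = 18
Clamped end conditions give two more equations: 2h_0·σ_0 + h_0·σ_1 = 6(Δ_0 - s'(0)) = 24 and h_3·σ_3 + 2h_3·σ_4 = 6(s'(8) - Δ_3) = -12.
Solving the tridiagonal system: σ_0 = 1149/112, σ_1 = -477/56, σ_2 = 93/16, σ_3 = 99/56, σ_4 = -435/112.
On [6, 8], s(t) = 0 + 405/112·(t - 6) + 99/112·(t - 6)² - 211/448·(t - 6)³.
With (t - 6) = 1: s(7) = 1805/448.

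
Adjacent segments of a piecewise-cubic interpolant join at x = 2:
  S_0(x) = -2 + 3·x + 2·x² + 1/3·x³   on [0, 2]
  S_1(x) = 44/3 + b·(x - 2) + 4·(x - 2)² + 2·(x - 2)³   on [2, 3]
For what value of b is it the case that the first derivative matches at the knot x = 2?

S_0'(x) = 3 + 4·x + 1·x², so S_0'(2) = 15. On the right, S_1'(2) = b, so b = 15.

15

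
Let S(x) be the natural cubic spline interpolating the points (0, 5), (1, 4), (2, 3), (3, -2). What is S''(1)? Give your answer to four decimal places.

With σ_i denoting the second derivative at x_i, h_i = 1, 1, 1, and Δ_i = (y_(i+1) − y_i)/h_i = -1, -1, -5:
  1·σ_0 + 4·σ_1 + 1·σ_2 = 6(Δ_1 - Δ_0) = 0
  1·σ_1 + 4·σ_2 + 1·σ_3 = 6(Δ_2 - Δ_1) = -24
Natural end conditions: σ_0 = σ_3 = 0.
Forward elimination and back-substitution give σ_0 = 0, σ_1 = 8/5, σ_2 = -32/5, σ_3 = 0.

1.6000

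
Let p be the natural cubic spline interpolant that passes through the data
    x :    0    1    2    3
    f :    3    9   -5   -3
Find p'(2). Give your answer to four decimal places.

Let m_i = p''(x_i). Step sizes h_i = 1, 1, 1; slopes of the chords Δ_i = (y_(i+1) - y_i)/h_i = 6, -14, 2.
  1·m_0 + 4·m_1 + 1·m_2 = 6(Δ_1 - Δ_0) = -120
  1·m_1 + 4·m_2 + 1·m_3 = 6(Δ_2 - Δ_1) = 96
Natural end conditions: m_0 = m_3 = 0.
Solving the tridiagonal system: m_0 = 0, m_1 = -192/5, m_2 = 168/5, m_3 = 0.
On [2, 3], p'(x) = b_2 + 2c_2·(x - 2) + 3d_2·(x - 2)² with b_2 = Δ_2 - h_2(2m_2 + m_3)/6 = -46/5, c_2 = m_2/2 = 84/5, d_2 = (m_3 - m_2)/(6h_2) = -28/5. So p'(2) = -46/5.

-9.2000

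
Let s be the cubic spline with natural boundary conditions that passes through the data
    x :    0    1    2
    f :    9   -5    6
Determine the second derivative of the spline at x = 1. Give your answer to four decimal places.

37.5000

Put M_i = s'' at the i-th knot. Here h = (1, 1) and Δ = (-14, 11), so the interior equations h_(i-1)·M_(i-1) + 2(h_(i-1)+h_i)·M_i + h_i·M_(i+1) = 6(Δ_i − Δ_(i-1)) read
  1·M_0 + 4·M_1 + 1·M_2 = 6(Δ_1 - Δ_0) = 150
Natural end conditions: M_0 = M_2 = 0.
Forward elimination and back-substitution give M_0 = 0, M_1 = 75/2, M_2 = 0.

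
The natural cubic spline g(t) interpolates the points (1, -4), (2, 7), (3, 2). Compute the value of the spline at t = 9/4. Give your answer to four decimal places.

7.0625

Let M_i = g''(x_i). Step sizes h_i = 1, 1; slopes of the chords Δ_i = (y_(i+1) - y_i)/h_i = 11, -5.
  1·M_0 + 4·M_1 + 1·M_2 = 6(Δ_1 - Δ_0) = -96
Natural end conditions: M_0 = M_2 = 0.
Solving the tridiagonal system: M_0 = 0, M_1 = -24, M_2 = 0.
On [2, 3], g(t) = 7 + 3·(t - 2) - 12·(t - 2)² + 4·(t - 2)³.
With (t - 2) = 1/4: g(9/4) = 113/16.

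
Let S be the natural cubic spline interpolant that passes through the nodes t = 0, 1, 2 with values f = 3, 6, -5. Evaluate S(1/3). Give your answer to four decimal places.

5.0370

Let M_i = S''(x_i). Step sizes h_i = 1, 1; slopes of the chords Δ_i = (y_(i+1) - y_i)/h_i = 3, -11.
  1·M_0 + 4·M_1 + 1·M_2 = 6(Δ_1 - Δ_0) = -84
Natural end conditions: M_0 = M_2 = 0.
Hence M_0 = 0, M_1 = -21, M_2 = 0.
On [0, 1], S(t) = 3 + 13/2·t + 0·t² - 7/2·t³.
With t = 1/3: S(1/3) = 136/27.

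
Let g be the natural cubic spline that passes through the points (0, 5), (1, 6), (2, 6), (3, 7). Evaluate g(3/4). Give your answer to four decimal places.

Let M_i = g''(x_i). Step sizes h_i = 1, 1, 1; slopes of the chords Δ_i = (y_(i+1) - y_i)/h_i = 1, 0, 1.
  1·M_0 + 4·M_1 + 1·M_2 = 6(Δ_1 - Δ_0) = -6
  1·M_1 + 4·M_2 + 1·M_3 = 6(Δ_2 - Δ_1) = 6
Natural end conditions: M_0 = M_3 = 0.
Solving the tridiagonal system: M_0 = 0, M_1 = -2, M_2 = 2, M_3 = 0.
On [0, 1], g(x) = 5 + 4/3·x + 0·x² - 1/3·x³.
With x = 3/4: g(3/4) = 375/64.

5.8594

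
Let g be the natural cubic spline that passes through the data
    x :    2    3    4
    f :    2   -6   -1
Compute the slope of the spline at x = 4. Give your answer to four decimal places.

8.2500

Put σ_i = g'' at the i-th knot. Here h = (1, 1) and Δ = (-8, 5), so the interior equations h_(i-1)·σ_(i-1) + 2(h_(i-1)+h_i)·σ_i + h_i·σ_(i+1) = 6(Δ_i − Δ_(i-1)) read
  1·σ_0 + 4·σ_1 + 1·σ_2 = 6(Δ_1 - Δ_0) = 78
Natural end conditions: σ_0 = σ_2 = 0.
Solving the tridiagonal system: σ_0 = 0, σ_1 = 39/2, σ_2 = 0.
On [3, 4], g'(x) = b_1 + 2c_1·(x - 3) + 3d_1·(x - 3)² with b_1 = Δ_1 - h_1(2σ_1 + σ_2)/6 = -3/2, c_1 = σ_1/2 = 39/4, d_1 = (σ_2 - σ_1)/(6h_1) = -13/4. So g'(4) = 33/4.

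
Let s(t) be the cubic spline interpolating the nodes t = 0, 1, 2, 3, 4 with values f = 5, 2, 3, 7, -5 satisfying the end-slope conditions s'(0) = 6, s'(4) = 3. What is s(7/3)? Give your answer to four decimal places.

Put m_i = s'' at the i-th knot. Here h = (1, 1, 1, 1) and Δ = (-3, 1, 4, -12), so the interior equations h_(i-1)·m_(i-1) + 2(h_(i-1)+h_i)·m_i + h_i·m_(i+1) = 6(Δ_i − Δ_(i-1)) read
  1·m_0 + 4·m_1 + 1·m_2 = 6(Δ_1 - Δ_0) = 24
  1·m_1 + 4·m_2 + 1·m_3 = 6(Δ_2 - Δ_1) = 18
  1·m_2 + 4·m_3 + 1·m_4 = 6(Δ_3 - Δ_2) = -96
Clamped end conditions give two more equations: 2h_0·m_0 + h_0·m_1 = 6(Δ_0 - s'(0)) = -54 and h_3·m_3 + 2h_3·m_4 = 6(s'(4) - Δ_3) = 90.
Hence m_0 = -909/28, m_1 = 153/14, m_2 = 51/4, m_3 = -615/14, m_4 = 1875/28.
On [2, 3], s(t) = 3 + 99/14·(t - 2) + 51/8·(t - 2)² - 529/56·(t - 2)³.
With (t - 2) = 1/3: s(7/3) = 4321/756.

5.7156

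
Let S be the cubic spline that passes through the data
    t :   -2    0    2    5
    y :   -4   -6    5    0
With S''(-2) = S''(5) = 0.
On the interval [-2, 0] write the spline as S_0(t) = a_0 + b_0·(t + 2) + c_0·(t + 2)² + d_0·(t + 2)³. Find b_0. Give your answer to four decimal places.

Put m_i = S'' at the i-th knot. Here h = (2, 2, 3) and Δ = (-1, 11/2, -5/3), so the interior equations h_(i-1)·m_(i-1) + 2(h_(i-1)+h_i)·m_i + h_i·m_(i+1) = 6(Δ_i − Δ_(i-1)) read
  2·m_0 + 8·m_1 + 2·m_2 = 6(Δ_1 - Δ_0) = 39
  2·m_1 + 10·m_2 + 3·m_3 = 6(Δ_2 - Δ_1) = -43
Natural end conditions: m_0 = m_3 = 0.
Forward elimination and back-substitution give m_0 = 0, m_1 = 119/19, m_2 = -211/38, m_3 = 0.
On [-2, 0], with S_0(t) = a_0 + b_0·(t + 2) + c_0·(t + 2)² + d_0·(t + 2)³: c_0 = m_0/2 = 0, d_0 = (m_1 - m_0)/(6h_0) = 119/228, b_0 = Δ_0 - h_0(2m_0 + m_1)/6 = -176/57.

-3.0877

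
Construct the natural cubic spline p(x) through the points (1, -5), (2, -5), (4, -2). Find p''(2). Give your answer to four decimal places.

Put σ_i = p'' at the i-th knot. Here h = (1, 2) and Δ = (0, 3/2), so the interior equations h_(i-1)·σ_(i-1) + 2(h_(i-1)+h_i)·σ_i + h_i·σ_(i+1) = 6(Δ_i − Δ_(i-1)) read
  1·σ_0 + 6·σ_1 + 2·σ_2 = 6(Δ_1 - Δ_0) = 9
Natural end conditions: σ_0 = σ_2 = 0.
Hence σ_0 = 0, σ_1 = 3/2, σ_2 = 0.

1.5000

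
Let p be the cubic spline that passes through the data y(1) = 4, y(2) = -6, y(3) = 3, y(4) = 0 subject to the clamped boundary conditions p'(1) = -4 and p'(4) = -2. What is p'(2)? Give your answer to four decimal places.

Put σ_i = p'' at the i-th knot. Here h = (1, 1, 1) and Δ = (-10, 9, -3), so the interior equations h_(i-1)·σ_(i-1) + 2(h_(i-1)+h_i)·σ_i + h_i·σ_(i+1) = 6(Δ_i − Δ_(i-1)) read
  1·σ_0 + 4·σ_1 + 1·σ_2 = 6(Δ_1 - Δ_0) = 114
  1·σ_1 + 4·σ_2 + 1·σ_3 = 6(Δ_2 - Δ_1) = -72
Clamped end conditions give two more equations: 2h_0·σ_0 + h_0·σ_1 = 6(Δ_0 - p'(1)) = -36 and h_2·σ_2 + 2h_2·σ_3 = 6(p'(4) - Δ_2) = 6.
Hence σ_0 = -628/15, σ_1 = 716/15, σ_2 = -526/15, σ_3 = 308/15.
On [2, 3], p'(x) = b_1 + 2c_1·(x - 2) + 3d_1·(x - 2)² with b_1 = Δ_1 - h_1(2σ_1 + σ_2)/6 = -16/15, c_1 = σ_1/2 = 358/15, d_1 = (σ_2 - σ_1)/(6h_1) = -69/5. So p'(2) = -16/15.

-1.0667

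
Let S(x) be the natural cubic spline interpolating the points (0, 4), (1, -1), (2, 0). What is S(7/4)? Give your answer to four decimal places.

-0.6016

Let m_i = S''(x_i). Step sizes h_i = 1, 1; slopes of the chords Δ_i = (y_(i+1) - y_i)/h_i = -5, 1.
  1·m_0 + 4·m_1 + 1·m_2 = 6(Δ_1 - Δ_0) = 36
Natural end conditions: m_0 = m_2 = 0.
Solving the tridiagonal system: m_0 = 0, m_1 = 9, m_2 = 0.
On [1, 2], S(x) = -1 - 2·(x - 1) + 9/2·(x - 1)² - 3/2·(x - 1)³.
With (x - 1) = 3/4: S(7/4) = -77/128.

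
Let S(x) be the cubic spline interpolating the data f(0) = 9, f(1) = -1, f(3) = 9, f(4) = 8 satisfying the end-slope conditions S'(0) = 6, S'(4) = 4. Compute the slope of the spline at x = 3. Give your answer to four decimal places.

Put M_i = S'' at the i-th knot. Here h = (1, 2, 1) and Δ = (-10, 5, -1), so the interior equations h_(i-1)·M_(i-1) + 2(h_(i-1)+h_i)·M_i + h_i·M_(i+1) = 6(Δ_i − Δ_(i-1)) read
  1·M_0 + 6·M_1 + 2·M_2 = 6(Δ_1 - Δ_0) = 90
  2·M_1 + 6·M_2 + 1·M_3 = 6(Δ_2 - Δ_1) = -36
Clamped end conditions give two more equations: 2h_0·M_0 + h_0·M_1 = 6(Δ_0 - S'(0)) = -96 and h_2·M_2 + 2h_2·M_3 = 6(S'(4) - Δ_2) = 30.
Solving the tridiagonal system: M_0 = -322/5, M_1 = 164/5, M_2 = -106/5, M_3 = 128/5.
On [3, 4], S'(x) = b_2 + 2c_2·(x - 3) + 3d_2·(x - 3)² with b_2 = Δ_2 - h_2(2M_2 + M_3)/6 = 9/5, c_2 = M_2/2 = -53/5, d_2 = (M_3 - M_2)/(6h_2) = 39/5. So S'(3) = 9/5.

1.8000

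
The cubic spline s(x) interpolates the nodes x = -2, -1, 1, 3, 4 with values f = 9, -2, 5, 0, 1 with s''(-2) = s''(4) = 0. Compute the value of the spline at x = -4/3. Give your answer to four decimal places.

0.5494

Let m_i = s''(x_i). Step sizes h_i = 1, 2, 2, 1; slopes of the chords Δ_i = (y_(i+1) - y_i)/h_i = -11, 7/2, -5/2, 1.
  1·m_0 + 6·m_1 + 2·m_2 = 6(Δ_1 - Δ_0) = 87
  2·m_1 + 8·m_2 + 2·m_3 = 6(Δ_2 - Δ_1) = -36
  2·m_2 + 6·m_3 + 1·m_4 = 6(Δ_3 - Δ_2) = 21
Natural end conditions: m_0 = m_4 = 0.
Hence m_0 = 0, m_1 = 181/10, m_2 = -54/5, m_3 = 71/10, m_4 = 0.
On [-2, -1], s(x) = 9 - 841/60·(x + 2) + 0·(x + 2)² + 181/60·(x + 2)³.
With (x + 2) = 2/3: s(-4/3) = 89/162.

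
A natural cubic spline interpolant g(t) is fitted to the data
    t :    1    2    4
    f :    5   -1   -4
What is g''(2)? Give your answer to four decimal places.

4.5000

Put σ_i = g'' at the i-th knot. Here h = (1, 2) and Δ = (-6, -3/2), so the interior equations h_(i-1)·σ_(i-1) + 2(h_(i-1)+h_i)·σ_i + h_i·σ_(i+1) = 6(Δ_i − Δ_(i-1)) read
  1·σ_0 + 6·σ_1 + 2·σ_2 = 6(Δ_1 - Δ_0) = 27
Natural end conditions: σ_0 = σ_2 = 0.
Hence σ_0 = 0, σ_1 = 9/2, σ_2 = 0.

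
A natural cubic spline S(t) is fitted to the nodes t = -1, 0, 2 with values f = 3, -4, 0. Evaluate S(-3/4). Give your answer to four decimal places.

0.8984

Put m_i = S'' at the i-th knot. Here h = (1, 2) and Δ = (-7, 2), so the interior equations h_(i-1)·m_(i-1) + 2(h_(i-1)+h_i)·m_i + h_i·m_(i+1) = 6(Δ_i − Δ_(i-1)) read
  1·m_0 + 6·m_1 + 2·m_2 = 6(Δ_1 - Δ_0) = 54
Natural end conditions: m_0 = m_2 = 0.
Hence m_0 = 0, m_1 = 9, m_2 = 0.
On [-1, 0], S(t) = 3 - 17/2·(t + 1) + 0·(t + 1)² + 3/2·(t + 1)³.
With (t + 1) = 1/4: S(-3/4) = 115/128.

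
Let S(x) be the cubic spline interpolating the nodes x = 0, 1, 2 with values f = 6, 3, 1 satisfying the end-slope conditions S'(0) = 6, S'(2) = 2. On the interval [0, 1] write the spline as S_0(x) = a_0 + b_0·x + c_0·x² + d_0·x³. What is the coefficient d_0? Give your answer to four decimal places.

6.2500

With σ_i denoting the second derivative at x_i, h_i = 1, 1, and Δ_i = (y_(i+1) − y_i)/h_i = -3, -2:
  1·σ_0 + 4·σ_1 + 1·σ_2 = 6(Δ_1 - Δ_0) = 6
Clamped end conditions give two more equations: 2h_0·σ_0 + h_0·σ_1 = 6(Δ_0 - S'(0)) = -54 and h_1·σ_1 + 2h_1·σ_2 = 6(S'(2) - Δ_1) = 24.
Forward elimination and back-substitution give σ_0 = -61/2, σ_1 = 7, σ_2 = 17/2.
On [0, 1], with S_0(x) = a_0 + b_0·x + c_0·x² + d_0·x³: c_0 = σ_0/2 = -61/4, d_0 = (σ_1 - σ_0)/(6h_0) = 25/4, b_0 = Δ_0 - h_0(2σ_0 + σ_1)/6 = 6.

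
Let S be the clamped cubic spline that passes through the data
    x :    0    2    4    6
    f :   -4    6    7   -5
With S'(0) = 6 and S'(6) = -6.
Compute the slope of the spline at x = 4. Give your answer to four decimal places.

-3.5000

Put σ_i = S'' at the i-th knot. Here h = (2, 2, 2) and Δ = (5, 1/2, -6), so the interior equations h_(i-1)·σ_(i-1) + 2(h_(i-1)+h_i)·σ_i + h_i·σ_(i+1) = 6(Δ_i − Δ_(i-1)) read
  2·σ_0 + 8·σ_1 + 2·σ_2 = 6(Δ_1 - Δ_0) = -27
  2·σ_1 + 8·σ_2 + 2·σ_3 = 6(Δ_2 - Δ_1) = -39
Clamped end conditions give two more equations: 2h_0·σ_0 + h_0·σ_1 = 6(Δ_0 - S'(0)) = -6 and h_2·σ_2 + 2h_2·σ_3 = 6(S'(6) - Δ_2) = 0.
Solving the tridiagonal system: σ_0 = -1/2, σ_1 = -2, σ_2 = -5, σ_3 = 5/2.
On [4, 6], S'(x) = b_2 + 2c_2·(x - 4) + 3d_2·(x - 4)² with b_2 = Δ_2 - h_2(2σ_2 + σ_3)/6 = -7/2, c_2 = σ_2/2 = -5/2, d_2 = (σ_3 - σ_2)/(6h_2) = 5/8. So S'(4) = -7/2.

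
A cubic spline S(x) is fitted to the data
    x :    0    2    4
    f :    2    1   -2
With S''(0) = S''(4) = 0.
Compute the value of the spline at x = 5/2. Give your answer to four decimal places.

0.4141

Let σ_i = S''(x_i). Step sizes h_i = 2, 2; slopes of the chords Δ_i = (y_(i+1) - y_i)/h_i = -1/2, -3/2.
  2·σ_0 + 8·σ_1 + 2·σ_2 = 6(Δ_1 - Δ_0) = -6
Natural end conditions: σ_0 = σ_2 = 0.
Hence σ_0 = 0, σ_1 = -3/4, σ_2 = 0.
On [2, 4], S(x) = 1 - 1·(x - 2) - 3/8·(x - 2)² + 1/16·(x - 2)³.
With (x - 2) = 1/2: S(5/2) = 53/128.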